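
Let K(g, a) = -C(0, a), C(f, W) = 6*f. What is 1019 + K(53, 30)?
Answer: 1019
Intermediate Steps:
K(g, a) = 0 (K(g, a) = -6*0 = -1*0 = 0)
1019 + K(53, 30) = 1019 + 0 = 1019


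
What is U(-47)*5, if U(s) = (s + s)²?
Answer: 44180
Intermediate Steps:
U(s) = 4*s² (U(s) = (2*s)² = 4*s²)
U(-47)*5 = (4*(-47)²)*5 = (4*2209)*5 = 8836*5 = 44180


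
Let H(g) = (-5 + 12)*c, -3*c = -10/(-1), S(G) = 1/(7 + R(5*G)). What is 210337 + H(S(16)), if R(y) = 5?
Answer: 630941/3 ≈ 2.1031e+5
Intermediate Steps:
S(G) = 1/12 (S(G) = 1/(7 + 5) = 1/12)
c = -10/3 (c = -(-10)/(3*(-1)) = -(-10)*(-1)/3 = -⅓*10 = -10/3 ≈ -3.3333)
H(g) = -70/3 (H(g) = (-5 + 12)*(-10/3) = 7*(-10/3) = -70/3)
210337 + H(S(16)) = 210337 - 70/3 = 630941/3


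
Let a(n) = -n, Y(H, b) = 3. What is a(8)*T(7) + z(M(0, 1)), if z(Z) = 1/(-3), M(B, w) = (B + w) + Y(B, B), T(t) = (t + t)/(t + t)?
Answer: -25/3 ≈ -8.3333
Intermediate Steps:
T(t) = 1 (T(t) = (2*t)/((2*t)) = (2*t)*(1/(2*t)) = 1)
M(B, w) = 3 + B + w (M(B, w) = (B + w) + 3 = 3 + B + w)
z(Z) = -⅓
a(8)*T(7) + z(M(0, 1)) = -1*8*1 - ⅓ = -8*1 - ⅓ = -8 - ⅓ = -25/3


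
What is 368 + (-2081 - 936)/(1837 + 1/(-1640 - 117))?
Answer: 1182458875/3227608 ≈ 366.36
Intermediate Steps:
368 + (-2081 - 936)/(1837 + 1/(-1640 - 117)) = 368 - 3017/(1837 + 1/(-1757)) = 368 - 3017/(1837 - 1/1757) = 368 - 3017/3227608/1757 = 368 - 3017*1757/3227608 = 368 - 5300869/3227608 = 1182458875/3227608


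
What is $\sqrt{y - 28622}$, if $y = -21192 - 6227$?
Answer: $i \sqrt{56041} \approx 236.73 i$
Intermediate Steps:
$y = -27419$ ($y = -21192 - 6227 = -27419$)
$\sqrt{y - 28622} = \sqrt{-27419 - 28622} = \sqrt{-56041} = i \sqrt{56041}$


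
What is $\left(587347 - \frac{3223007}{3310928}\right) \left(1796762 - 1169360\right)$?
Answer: $\frac{610041913711728309}{1655464} \approx 3.685 \cdot 10^{11}$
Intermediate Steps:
$\left(587347 - \frac{3223007}{3310928}\right) \left(1796762 - 1169360\right) = \left(587347 - \frac{3223007}{3310928}\right) 627402 = \frac{1944660405009}{3310928} \cdot 627402 = \frac{610041913711728309}{1655464}$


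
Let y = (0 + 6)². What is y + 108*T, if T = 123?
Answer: 13320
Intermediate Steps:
y = 36 (y = 6² = 36)
y + 108*T = 36 + 108*123 = 36 + 13284 = 13320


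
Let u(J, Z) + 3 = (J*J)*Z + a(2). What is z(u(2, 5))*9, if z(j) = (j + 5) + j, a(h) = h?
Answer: 387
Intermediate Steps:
u(J, Z) = -1 + Z*J**2 (u(J, Z) = -3 + ((J*J)*Z + 2) = -3 + (J**2*Z + 2) = -3 + (Z*J**2 + 2) = -3 + (2 + Z*J**2) = -1 + Z*J**2)
z(j) = 5 + 2*j (z(j) = (5 + j) + j = 5 + 2*j)
z(u(2, 5))*9 = (5 + 2*(-1 + 5*2**2))*9 = (5 + 2*(-1 + 5*4))*9 = (5 + 2*(-1 + 20))*9 = (5 + 2*19)*9 = (5 + 38)*9 = 43*9 = 387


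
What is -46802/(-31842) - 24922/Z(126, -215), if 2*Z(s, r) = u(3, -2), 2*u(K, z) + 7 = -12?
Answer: 1587577267/302499 ≈ 5248.2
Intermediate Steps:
u(K, z) = -19/2 (u(K, z) = -7/2 + (½)*(-12) = -7/2 - 6 = -19/2)
Z(s, r) = -19/4 (Z(s, r) = (½)*(-19/2) = -19/4)
-46802/(-31842) - 24922/Z(126, -215) = -46802/(-31842) - 24922/(-19/4) = -46802*(-1/31842) - 24922*(-4/19) = 23401/15921 + 99688/19 = 1587577267/302499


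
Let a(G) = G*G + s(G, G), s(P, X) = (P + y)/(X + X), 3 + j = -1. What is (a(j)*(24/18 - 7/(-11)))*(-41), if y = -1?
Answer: -354445/264 ≈ -1342.6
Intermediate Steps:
j = -4 (j = -3 - 1 = -4)
s(P, X) = (-1 + P)/(2*X) (s(P, X) = (P - 1)/(X + X) = (-1 + P)/((2*X)) = (-1 + P)*(1/(2*X)) = (-1 + P)/(2*X))
a(G) = G² + (-1 + G)/(2*G) (a(G) = G*G + (-1 + G)/(2*G) = G² + (-1 + G)/(2*G))
(a(j)*(24/18 - 7/(-11)))*(-41) = (((½)*(-1 - 4 + 2*(-4)³)/(-4))*(24/18 - 7/(-11)))*(-41) = (((½)*(-¼)*(-1 - 4 + 2*(-64)))*(24*(1/18) - 7*(-1/11)))*(-41) = (((½)*(-¼)*(-1 - 4 - 128))*(4/3 + 7/11))*(-41) = (((½)*(-¼)*(-133))*(65/33))*(-41) = ((133/8)*(65/33))*(-41) = (8645/264)*(-41) = -354445/264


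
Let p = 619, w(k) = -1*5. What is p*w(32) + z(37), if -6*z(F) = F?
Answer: -18607/6 ≈ -3101.2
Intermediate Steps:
w(k) = -5
z(F) = -F/6
p*w(32) + z(37) = 619*(-5) - ⅙*37 = -3095 - 37/6 = -18607/6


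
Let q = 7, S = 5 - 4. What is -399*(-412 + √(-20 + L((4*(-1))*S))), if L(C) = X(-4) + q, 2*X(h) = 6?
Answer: 164388 - 399*I*√10 ≈ 1.6439e+5 - 1261.7*I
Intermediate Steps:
S = 1
X(h) = 3 (X(h) = (½)*6 = 3)
L(C) = 10 (L(C) = 3 + 7 = 10)
-399*(-412 + √(-20 + L((4*(-1))*S))) = -399*(-412 + √(-20 + 10)) = -399*(-412 + √(-10)) = -399*(-412 + I*√10) = 164388 - 399*I*√10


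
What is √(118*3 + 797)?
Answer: √1151 ≈ 33.926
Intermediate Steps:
√(118*3 + 797) = √(354 + 797) = √1151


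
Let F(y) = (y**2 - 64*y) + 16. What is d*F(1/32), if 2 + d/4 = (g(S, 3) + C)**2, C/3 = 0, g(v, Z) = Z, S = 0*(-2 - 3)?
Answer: 100359/256 ≈ 392.03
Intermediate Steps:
F(y) = 16 + y**2 - 64*y
S = 0 (S = 0*(-5) = 0)
C = 0 (C = 3*0 = 0)
d = 28 (d = -8 + 4*(3 + 0)**2 = -8 + 4*3**2 = -8 + 4*9 = -8 + 36 = 28)
d*F(1/32) = 28*(16 + (1/32)**2 - 64/32) = 28*(16 + (1*(1/32))**2 - 64/32) = 28*(16 + (1/32)**2 - 64*1/32) = 28*(16 + 1/1024 - 2) = 28*(14337/1024) = 100359/256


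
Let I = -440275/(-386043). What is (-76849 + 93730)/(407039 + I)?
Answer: 6516791883/157134996952 ≈ 0.041473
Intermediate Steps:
I = 440275/386043 (I = -440275*(-1/386043) = 440275/386043 ≈ 1.1405)
(-76849 + 93730)/(407039 + I) = (-76849 + 93730)/(407039 + 440275/386043) = 16881/(157134996952/386043) = 16881*(386043/157134996952) = 6516791883/157134996952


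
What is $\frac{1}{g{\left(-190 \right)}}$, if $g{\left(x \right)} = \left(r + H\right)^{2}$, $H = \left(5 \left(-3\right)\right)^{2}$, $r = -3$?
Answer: $\frac{1}{49284} \approx 2.0291 \cdot 10^{-5}$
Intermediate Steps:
$H = 225$ ($H = \left(-15\right)^{2} = 225$)
$g{\left(x \right)} = 49284$ ($g{\left(x \right)} = \left(-3 + 225\right)^{2} = 222^{2} = 49284$)
$\frac{1}{g{\left(-190 \right)}} = \frac{1}{49284}$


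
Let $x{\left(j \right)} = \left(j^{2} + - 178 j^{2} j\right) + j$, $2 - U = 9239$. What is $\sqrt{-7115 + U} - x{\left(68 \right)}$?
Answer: $55964204 + 4 i \sqrt{1022} \approx 5.5964 \cdot 10^{7} + 127.87 i$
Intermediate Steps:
$U = -9237$ ($U = 2 - 9239 = -9237$)
$x{\left(j \right)} = j + j^{2} - 178 j^{3}$ ($x{\left(j \right)} = \left(j^{2} - 178 j^{3}\right) + j = j + j^{2} - 178 j^{3}$)
$\sqrt{-7115 + U} - x{\left(68 \right)} = \sqrt{-7115 - 9237} - 68 \left(1 + 68 - 178 \cdot 68^{2}\right) = \sqrt{-16352} - 68 \left(1 + 68 - 823072\right) = 4 i \sqrt{1022} - 68 \left(1 + 68 - 823072\right) = 4 i \sqrt{1022} - 68 \left(-823003\right) = 4 i \sqrt{1022} - -55964204 = 4 i \sqrt{1022} + 55964204 = 55964204 + 4 i \sqrt{1022}$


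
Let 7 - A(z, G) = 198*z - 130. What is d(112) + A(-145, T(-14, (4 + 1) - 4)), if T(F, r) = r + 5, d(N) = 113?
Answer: 28960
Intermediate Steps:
T(F, r) = 5 + r
A(z, G) = 137 - 198*z (A(z, G) = 7 - (198*z - 130) = 7 - (-130 + 198*z) = 7 + (130 - 198*z) = 137 - 198*z)
d(112) + A(-145, T(-14, (4 + 1) - 4)) = 113 + (137 - 198*(-145)) = 113 + (137 + 28710) = 113 + 28847 = 28960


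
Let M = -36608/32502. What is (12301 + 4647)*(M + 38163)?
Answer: 10510617585332/16251 ≈ 6.4677e+8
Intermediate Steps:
M = -18304/16251 (M = -36608*1/32502 = -18304/16251 ≈ -1.1263)
(12301 + 4647)*(M + 38163) = (12301 + 4647)*(-18304/16251 + 38163) = 16948*(620168609/16251) = 10510617585332/16251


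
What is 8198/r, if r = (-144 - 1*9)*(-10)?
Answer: 4099/765 ≈ 5.3582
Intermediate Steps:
r = 1530 (r = (-144 - 9)*(-10) = -153*(-10) = 1530)
8198/r = 8198/1530 = 8198*(1/1530) = 4099/765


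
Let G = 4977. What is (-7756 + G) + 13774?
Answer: 10995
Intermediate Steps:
(-7756 + G) + 13774 = (-7756 + 4977) + 13774 = -2779 + 13774 = 10995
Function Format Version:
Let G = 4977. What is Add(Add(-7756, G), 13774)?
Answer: 10995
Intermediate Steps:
Add(Add(-7756, G), 13774) = Add(Add(-7756, 4977), 13774) = Add(-2779, 13774) = 10995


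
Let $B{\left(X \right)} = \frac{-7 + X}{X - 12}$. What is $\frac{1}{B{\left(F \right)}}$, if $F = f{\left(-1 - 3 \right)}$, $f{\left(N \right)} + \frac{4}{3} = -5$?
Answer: $\frac{11}{8} \approx 1.375$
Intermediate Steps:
$f{\left(N \right)} = - \frac{19}{3}$ ($f{\left(N \right)} = - \frac{4}{3} - 5 = - \frac{19}{3}$)
$F = - \frac{19}{3} \approx -6.3333$
$B{\left(X \right)} = \frac{-7 + X}{-12 + X}$
$\frac{1}{B{\left(F \right)}} = \frac{1}{\frac{1}{-12 - \frac{19}{3}} \left(-7 - \frac{19}{3}\right)} = \frac{1}{\frac{1}{- \frac{55}{3}} \left(- \frac{40}{3}\right)} = \frac{1}{\left(- \frac{3}{55}\right) \left(- \frac{40}{3}\right)} = \frac{1}{\frac{8}{11}} = \frac{11}{8}$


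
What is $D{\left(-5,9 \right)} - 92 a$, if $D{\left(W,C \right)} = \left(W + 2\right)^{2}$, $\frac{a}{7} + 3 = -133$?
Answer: $87593$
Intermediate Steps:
$a = -952$ ($a = -21 + 7 \left(-133\right) = -21 - 931 = -952$)
$D{\left(W,C \right)} = \left(2 + W\right)^{2}$
$D{\left(-5,9 \right)} - 92 a = \left(2 - 5\right)^{2} - -87584 = \left(-3\right)^{2} + 87584 = 9 + 87584 = 87593$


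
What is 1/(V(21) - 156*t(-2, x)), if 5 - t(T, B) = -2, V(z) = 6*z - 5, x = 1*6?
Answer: -1/971 ≈ -0.0010299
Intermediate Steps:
x = 6
V(z) = -5 + 6*z
t(T, B) = 7 (t(T, B) = 5 - 1*(-2) = 5 + 2 = 7)
1/(V(21) - 156*t(-2, x)) = 1/((-5 + 6*21) - 156*7) = 1/((-5 + 126) - 1092) = 1/(121 - 1092) = 1/(-971) = -1/971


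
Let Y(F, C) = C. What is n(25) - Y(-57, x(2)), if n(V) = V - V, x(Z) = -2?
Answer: 2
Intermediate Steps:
n(V) = 0
n(25) - Y(-57, x(2)) = 0 - 1*(-2) = 0 + 2 = 2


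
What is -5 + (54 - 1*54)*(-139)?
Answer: -5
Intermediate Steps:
-5 + (54 - 1*54)*(-139) = -5 + (54 - 54)*(-139) = -5 + 0*(-139) = -5 + 0 = -5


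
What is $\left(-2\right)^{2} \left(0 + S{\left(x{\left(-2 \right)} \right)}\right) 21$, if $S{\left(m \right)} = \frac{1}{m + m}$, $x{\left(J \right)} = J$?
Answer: $-21$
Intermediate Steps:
$S{\left(m \right)} = \frac{1}{2 m}$
$\left(-2\right)^{2} \left(0 + S{\left(x{\left(-2 \right)} \right)}\right) 21 = \left(-2\right)^{2} \left(0 + \frac{1}{2 \left(-2\right)}\right) 21 = 4 \left(0 + \frac{1}{2} \left(- \frac{1}{2}\right)\right) 21 = 4 \left(0 - \frac{1}{4}\right) 21 = 4 \left(- \frac{1}{4}\right) 21 = \left(-1\right) 21 = -21$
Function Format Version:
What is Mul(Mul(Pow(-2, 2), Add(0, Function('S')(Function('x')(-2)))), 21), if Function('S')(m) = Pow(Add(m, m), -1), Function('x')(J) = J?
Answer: -21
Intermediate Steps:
Function('S')(m) = Mul(Rational(1, 2), Pow(m, -1)) (Function('S')(m) = Pow(Mul(2, m), -1) = Mul(Rational(1, 2), Pow(m, -1)))
Mul(Mul(Pow(-2, 2), Add(0, Function('S')(Function('x')(-2)))), 21) = Mul(Mul(Pow(-2, 2), Add(0, Mul(Rational(1, 2), Pow(-2, -1)))), 21) = Mul(Mul(4, Add(0, Mul(Rational(1, 2), Rational(-1, 2)))), 21) = Mul(Mul(4, Add(0, Rational(-1, 4))), 21) = Mul(Mul(4, Rational(-1, 4)), 21) = Mul(-1, 21) = -21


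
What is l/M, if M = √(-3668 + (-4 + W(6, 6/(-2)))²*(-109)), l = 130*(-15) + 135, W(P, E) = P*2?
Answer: 605*I*√2661/1774 ≈ 17.592*I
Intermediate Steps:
W(P, E) = 2*P
l = -1815 (l = -1950 + 135 = -1815)
M = 2*I*√2661 (M = √(-3668 + (-4 + 2*6)²*(-109)) = √(-3668 + (-4 + 12)²*(-109)) = √(-3668 + 8²*(-109)) = √(-3668 + 64*(-109)) = √(-3668 - 6976) = √(-10644) = 2*I*√2661 ≈ 103.17*I)
l/M = -1815*(-I*√2661/5322) = -(-605)*I*√2661/1774 = 605*I*√2661/1774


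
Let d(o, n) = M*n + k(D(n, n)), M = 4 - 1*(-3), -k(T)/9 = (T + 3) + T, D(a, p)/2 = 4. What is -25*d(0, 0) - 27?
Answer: 4248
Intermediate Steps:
D(a, p) = 8 (D(a, p) = 2*4 = 8)
k(T) = -27 - 18*T (k(T) = -9*((T + 3) + T) = -9*((3 + T) + T) = -9*(3 + 2*T) = -27 - 18*T)
M = 7 (M = 4 + 3 = 7)
d(o, n) = -171 + 7*n (d(o, n) = 7*n + (-27 - 18*8) = 7*n + (-27 - 144) = 7*n - 171 = -171 + 7*n)
-25*d(0, 0) - 27 = -25*(-171 + 7*0) - 27 = -25*(-171 + 0) - 27 = -25*(-171) - 27 = 4275 - 27 = 4248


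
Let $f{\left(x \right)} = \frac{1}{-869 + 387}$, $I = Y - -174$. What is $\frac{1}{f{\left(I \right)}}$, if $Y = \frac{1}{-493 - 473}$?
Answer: $-482$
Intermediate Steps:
$Y = - \frac{1}{966}$ ($Y = \frac{1}{-966} = - \frac{1}{966} \approx -0.0010352$)
$I = \frac{168083}{966}$ ($I = - \frac{1}{966} - -174 = - \frac{1}{966} + 174 = \frac{168083}{966} \approx 174.0$)
$f{\left(x \right)} = - \frac{1}{482}$ ($f{\left(x \right)} = \frac{1}{-482} = - \frac{1}{482}$)
$\frac{1}{f{\left(I \right)}} = \frac{1}{- \frac{1}{482}} = -482$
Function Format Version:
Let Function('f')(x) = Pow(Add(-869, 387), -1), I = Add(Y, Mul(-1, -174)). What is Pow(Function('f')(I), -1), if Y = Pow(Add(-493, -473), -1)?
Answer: -482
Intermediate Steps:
Y = Rational(-1, 966) (Y = Pow(-966, -1) = Rational(-1, 966) ≈ -0.0010352)
I = Rational(168083, 966) (I = Add(Rational(-1, 966), Mul(-1, -174)) = Add(Rational(-1, 966), 174) = Rational(168083, 966) ≈ 174.00)
Function('f')(x) = Rational(-1, 482) (Function('f')(x) = Pow(-482, -1) = Rational(-1, 482))
Pow(Function('f')(I), -1) = Pow(Rational(-1, 482), -1) = -482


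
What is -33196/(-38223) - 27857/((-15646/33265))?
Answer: 35420363247031/598037058 ≈ 59228.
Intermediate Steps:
-33196/(-38223) - 27857/((-15646/33265)) = -33196*(-1/38223) - 27857/((-15646*1/33265)) = 33196/38223 - 27857/(-15646/33265) = 33196/38223 - 27857*(-33265/15646) = 33196/38223 + 926663105/15646 = 35420363247031/598037058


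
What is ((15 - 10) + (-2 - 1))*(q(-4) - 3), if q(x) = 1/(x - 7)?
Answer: -68/11 ≈ -6.1818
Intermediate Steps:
q(x) = 1/(-7 + x)
((15 - 10) + (-2 - 1))*(q(-4) - 3) = ((15 - 10) + (-2 - 1))*(1/(-7 - 4) - 3) = (5 - 3)*(1/(-11) - 3) = 2*(-1/11 - 3) = 2*(-34/11) = -68/11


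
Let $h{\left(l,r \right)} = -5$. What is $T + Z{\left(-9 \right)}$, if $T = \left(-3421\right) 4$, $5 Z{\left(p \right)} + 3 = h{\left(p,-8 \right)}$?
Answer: $- \frac{68428}{5} \approx -13686.0$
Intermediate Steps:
$Z{\left(p \right)} = - \frac{8}{5}$ ($Z{\left(p \right)} = - \frac{3}{5} + \frac{1}{5} \left(-5\right) = - \frac{3}{5} - 1 = - \frac{8}{5}$)
$T = -13684$
$T + Z{\left(-9 \right)} = -13684 - \frac{8}{5} = - \frac{68428}{5}$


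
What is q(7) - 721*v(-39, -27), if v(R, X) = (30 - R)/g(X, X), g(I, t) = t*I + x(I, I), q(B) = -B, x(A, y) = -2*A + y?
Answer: -2621/36 ≈ -72.806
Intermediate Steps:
x(A, y) = y - 2*A
g(I, t) = -I + I*t (g(I, t) = t*I + (I - 2*I) = I*t - I = -I + I*t)
v(R, X) = (30 - R)/(X*(-1 + X)) (v(R, X) = (30 - R)/((X*(-1 + X))) = (30 - R)*(1/(X*(-1 + X))) = (30 - R)/(X*(-1 + X)))
q(7) - 721*v(-39, -27) = -1*7 - 721*(30 - 1*(-39))/((-27)*(-1 - 27)) = -7 - (-721)*(30 + 39)/(27*(-28)) = -7 - (-721)*(-1)*69/(27*28) = -7 - 721*23/252 = -7 - 2369/36 = -2621/36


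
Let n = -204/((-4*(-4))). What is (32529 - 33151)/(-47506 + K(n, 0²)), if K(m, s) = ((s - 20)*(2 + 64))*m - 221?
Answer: 622/30897 ≈ 0.020131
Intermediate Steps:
n = -51/4 (n = -204/16 = -204*1/16 = -51/4 ≈ -12.750)
K(m, s) = -221 + m*(-1320 + 66*s) (K(m, s) = ((-20 + s)*66)*m - 221 = (-1320 + 66*s)*m - 221 = m*(-1320 + 66*s) - 221 = -221 + m*(-1320 + 66*s))
(32529 - 33151)/(-47506 + K(n, 0²)) = (32529 - 33151)/(-47506 + (-221 - 1320*(-51/4) + 66*(-51/4)*0²)) = -622/(-47506 + (-221 + 16830 + 66*(-51/4)*0)) = -622/(-47506 + (-221 + 16830 + 0)) = -622/(-47506 + 16609) = -622/(-30897) = -622*(-1/30897) = 622/30897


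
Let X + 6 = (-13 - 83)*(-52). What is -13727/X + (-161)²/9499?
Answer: -7147/294174 ≈ -0.024295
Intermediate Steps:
X = 4986 (X = -6 + (-13 - 83)*(-52) = -6 - 96*(-52) = -6 + 4992 = 4986)
-13727/X + (-161)²/9499 = -13727/4986 + (-161)²/9499 = -13727*1/4986 + 25921*(1/9499) = -13727/4986 + 161/59 = -7147/294174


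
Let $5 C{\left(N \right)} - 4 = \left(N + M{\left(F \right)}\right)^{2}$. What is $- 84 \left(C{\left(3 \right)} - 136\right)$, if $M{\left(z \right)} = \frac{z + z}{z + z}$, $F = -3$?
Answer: $11088$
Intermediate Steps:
$M{\left(z \right)} = 1$ ($M{\left(z \right)} = \frac{2 z}{2 z} = 2 z \frac{1}{2 z} = 1$)
$C{\left(N \right)} = \frac{4}{5} + \frac{\left(1 + N\right)^{2}}{5}$ ($C{\left(N \right)} = \frac{4}{5} + \frac{\left(N + 1\right)^{2}}{5} = \frac{4}{5} + \frac{\left(1 + N\right)^{2}}{5}$)
$- 84 \left(C{\left(3 \right)} - 136\right) = - 84 \left(\left(\frac{4}{5} + \frac{\left(1 + 3\right)^{2}}{5}\right) - 136\right) = - 84 \left(\left(\frac{4}{5} + \frac{4^{2}}{5}\right) - 136\right) = - 84 \left(\left(\frac{4}{5} + \frac{1}{5} \cdot 16\right) - 136\right) = - 84 \left(\left(\frac{4}{5} + \frac{16}{5}\right) - 136\right) = - 84 \left(4 - 136\right) = \left(-84\right) \left(-132\right) = 11088$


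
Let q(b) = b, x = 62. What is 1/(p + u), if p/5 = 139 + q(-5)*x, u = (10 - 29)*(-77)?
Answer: 1/608 ≈ 0.0016447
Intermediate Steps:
u = 1463 (u = -19*(-77) = 1463)
p = -855 (p = 5*(139 - 5*62) = 5*(139 - 310) = 5*(-171) = -855)
1/(p + u) = 1/(-855 + 1463) = 1/608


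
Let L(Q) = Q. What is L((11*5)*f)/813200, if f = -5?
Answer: -11/32528 ≈ -0.00033817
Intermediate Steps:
L((11*5)*f)/813200 = ((11*5)*(-5))/813200 = (55*(-5))*(1/813200) = -275*1/813200 = -11/32528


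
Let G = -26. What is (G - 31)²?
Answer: 3249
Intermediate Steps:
(G - 31)² = (-26 - 31)² = (-57)² = 3249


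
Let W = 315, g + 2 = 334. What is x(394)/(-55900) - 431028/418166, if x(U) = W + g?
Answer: -12182509301/11687739700 ≈ -1.0423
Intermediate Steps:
g = 332 (g = -2 + 334 = 332)
x(U) = 647 (x(U) = 315 + 332 = 647)
x(394)/(-55900) - 431028/418166 = 647/(-55900) - 431028/418166 = 647*(-1/55900) - 431028*1/418166 = -647/55900 - 215514/209083 = -12182509301/11687739700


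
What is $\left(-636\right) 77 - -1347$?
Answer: $-47625$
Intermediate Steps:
$\left(-636\right) 77 - -1347 = -48972 + 1347 = -47625$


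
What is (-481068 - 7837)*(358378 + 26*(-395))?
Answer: -170191741740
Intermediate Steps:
(-481068 - 7837)*(358378 + 26*(-395)) = -488905*(358378 - 10270) = -488905*348108 = -170191741740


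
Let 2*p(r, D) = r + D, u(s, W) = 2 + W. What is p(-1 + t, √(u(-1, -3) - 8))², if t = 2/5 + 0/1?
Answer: -54/25 - 9*I/10 ≈ -2.16 - 0.9*I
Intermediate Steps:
t = ⅖ (t = 2*(⅕) + 0*1 = ⅖ + 0 = ⅖ ≈ 0.40000)
p(r, D) = D/2 + r/2 (p(r, D) = (r + D)/2 = (D + r)/2 = D/2 + r/2)
p(-1 + t, √(u(-1, -3) - 8))² = (√((2 - 3) - 8)/2 + (-1 + ⅖)/2)² = (√(-1 - 8)/2 + (½)*(-⅗))² = (√(-9)/2 - 3/10)² = ((3*I)/2 - 3/10)² = (3*I/2 - 3/10)² = (-3/10 + 3*I/2)²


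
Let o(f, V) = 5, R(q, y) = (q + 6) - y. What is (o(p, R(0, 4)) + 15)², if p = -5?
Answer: 400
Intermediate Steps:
R(q, y) = 6 + q - y (R(q, y) = (6 + q) - y = 6 + q - y)
(o(p, R(0, 4)) + 15)² = (5 + 15)² = 20² = 400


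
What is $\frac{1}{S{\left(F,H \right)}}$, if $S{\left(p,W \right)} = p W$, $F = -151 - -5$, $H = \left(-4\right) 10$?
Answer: $\frac{1}{5840} \approx 0.00017123$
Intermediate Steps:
$H = -40$
$F = -146$ ($F = -151 + 5 = -146$)
$S{\left(p,W \right)} = W p$
$\frac{1}{S{\left(F,H \right)}} = \frac{1}{\left(-40\right) \left(-146\right)} = \frac{1}{5840}$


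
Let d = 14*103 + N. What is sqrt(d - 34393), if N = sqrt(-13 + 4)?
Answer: sqrt(-32951 + 3*I) ≈ 0.0083 + 181.52*I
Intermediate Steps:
N = 3*I (N = sqrt(-9) = 3*I ≈ 3.0*I)
d = 1442 + 3*I (d = 14*103 + 3*I = 1442 + 3*I ≈ 1442.0 + 3.0*I)
sqrt(d - 34393) = sqrt((1442 + 3*I) - 34393) = sqrt(-32951 + 3*I)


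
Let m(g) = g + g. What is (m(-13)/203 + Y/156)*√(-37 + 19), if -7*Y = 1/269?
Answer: -1091093*I*√2/2839564 ≈ -0.54341*I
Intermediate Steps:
m(g) = 2*g
Y = -1/1883 (Y = -⅐/269 = -⅐*1/269 = -1/1883 ≈ -0.00053107)
(m(-13)/203 + Y/156)*√(-37 + 19) = ((2*(-13))/203 - 1/1883/156)*√(-37 + 19) = (-26*1/203 - 1/1883*1/156)*√(-18) = (-26/203 - 1/293748)*(3*I*√2) = -1091093*I*√2/2839564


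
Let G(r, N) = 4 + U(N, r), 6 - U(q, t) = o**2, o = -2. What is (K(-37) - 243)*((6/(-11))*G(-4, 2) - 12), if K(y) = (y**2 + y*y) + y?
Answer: -412944/11 ≈ -37540.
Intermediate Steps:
U(q, t) = 2 (U(q, t) = 6 - 1*(-2)**2 = 6 - 1*4 = 6 - 4 = 2)
G(r, N) = 6 (G(r, N) = 4 + 2 = 6)
K(y) = y + 2*y**2 (K(y) = (y**2 + y**2) + y = 2*y**2 + y = y + 2*y**2)
(K(-37) - 243)*((6/(-11))*G(-4, 2) - 12) = (-37*(1 + 2*(-37)) - 243)*((6/(-11))*6 - 12) = (-37*(1 - 74) - 243)*((6*(-1/11))*6 - 12) = (-37*(-73) - 243)*(-6/11*6 - 12) = (2701 - 243)*(-36/11 - 12) = 2458*(-168/11) = -412944/11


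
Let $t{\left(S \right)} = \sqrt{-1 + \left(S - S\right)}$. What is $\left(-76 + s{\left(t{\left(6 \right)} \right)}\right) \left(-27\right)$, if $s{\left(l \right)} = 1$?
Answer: $2025$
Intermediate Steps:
$t{\left(S \right)} = i$ ($t{\left(S \right)} = \sqrt{-1 + 0} = \sqrt{-1} = i$)
$\left(-76 + s{\left(t{\left(6 \right)} \right)}\right) \left(-27\right) = \left(-76 + 1\right) \left(-27\right) = \left(-75\right) \left(-27\right) = 2025$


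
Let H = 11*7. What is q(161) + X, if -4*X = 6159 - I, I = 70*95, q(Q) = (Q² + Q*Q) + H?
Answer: 208167/4 ≈ 52042.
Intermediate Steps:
H = 77
q(Q) = 77 + 2*Q² (q(Q) = (Q² + Q*Q) + 77 = (Q² + Q²) + 77 = 2*Q² + 77 = 77 + 2*Q²)
I = 6650
X = 491/4 (X = -(6159 - 1*6650)/4 = -(6159 - 6650)/4 = -¼*(-491) = 491/4 ≈ 122.75)
q(161) + X = (77 + 2*161²) + 491/4 = (77 + 2*25921) + 491/4 = (77 + 51842) + 491/4 = 51919 + 491/4 = 208167/4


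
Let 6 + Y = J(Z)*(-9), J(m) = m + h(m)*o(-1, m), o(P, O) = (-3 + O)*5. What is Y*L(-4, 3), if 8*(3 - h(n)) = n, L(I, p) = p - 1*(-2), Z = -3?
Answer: 18645/4 ≈ 4661.3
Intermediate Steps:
L(I, p) = 2 + p (L(I, p) = p + 2 = 2 + p)
o(P, O) = -15 + 5*O
h(n) = 3 - n/8
J(m) = m + (-15 + 5*m)*(3 - m/8) (J(m) = m + (3 - m/8)*(-15 + 5*m) = m + (-15 + 5*m)*(3 - m/8))
Y = 3729/4 (Y = -6 + (-45 - 5/8*(-3)² + (143/8)*(-3))*(-9) = -6 + (-45 - 5/8*9 - 429/8)*(-9) = -6 + (-45 - 45/8 - 429/8)*(-9) = -6 - 417/4*(-9) = -6 + 3753/4 = 3729/4 ≈ 932.25)
Y*L(-4, 3) = 3729*(2 + 3)/4 = (3729/4)*5 = 18645/4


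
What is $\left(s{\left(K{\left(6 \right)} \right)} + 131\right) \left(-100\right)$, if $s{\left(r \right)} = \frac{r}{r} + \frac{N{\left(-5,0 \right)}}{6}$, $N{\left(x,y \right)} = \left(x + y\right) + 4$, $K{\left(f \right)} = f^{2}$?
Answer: $- \frac{39550}{3} \approx -13183.0$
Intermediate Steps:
$N{\left(x,y \right)} = 4 + x + y$
$s{\left(r \right)} = \frac{5}{6}$ ($s{\left(r \right)} = \frac{r}{r} + \frac{4 - 5 + 0}{6} = 1 - \frac{1}{6} = \frac{5}{6}$)
$\left(s{\left(K{\left(6 \right)} \right)} + 131\right) \left(-100\right) = \left(\frac{5}{6} + 131\right) \left(-100\right) = \frac{791}{6} \left(-100\right) = - \frac{39550}{3}$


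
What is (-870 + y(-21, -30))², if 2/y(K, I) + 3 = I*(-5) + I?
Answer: 10360796944/13689 ≈ 7.5687e+5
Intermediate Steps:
y(K, I) = 2/(-3 - 4*I) (y(K, I) = 2/(-3 + (I*(-5) + I)) = 2/(-3 + (-5*I + I)) = 2/(-3 - 4*I))
(-870 + y(-21, -30))² = (-870 - 2/(3 + 4*(-30)))² = (-870 - 2/(3 - 120))² = (-870 - 2/(-117))² = (-870 - 2*(-1/117))² = (-870 + 2/117)² = (-101788/117)² = 10360796944/13689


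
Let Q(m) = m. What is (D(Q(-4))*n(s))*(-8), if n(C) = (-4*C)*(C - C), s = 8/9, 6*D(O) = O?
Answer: 0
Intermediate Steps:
D(O) = O/6
s = 8/9 (s = 8*(⅑) = 8/9 ≈ 0.88889)
n(C) = 0 (n(C) = -4*C*0 = 0)
(D(Q(-4))*n(s))*(-8) = (((⅙)*(-4))*0)*(-8) = -⅔*0*(-8) = 0*(-8) = 0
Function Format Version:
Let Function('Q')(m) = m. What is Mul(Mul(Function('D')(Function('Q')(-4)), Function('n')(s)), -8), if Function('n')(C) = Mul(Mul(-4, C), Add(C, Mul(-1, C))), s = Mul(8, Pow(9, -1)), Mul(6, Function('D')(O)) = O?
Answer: 0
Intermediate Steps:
Function('D')(O) = Mul(Rational(1, 6), O)
s = Rational(8, 9) (s = Mul(8, Rational(1, 9)) = Rational(8, 9) ≈ 0.88889)
Function('n')(C) = 0 (Function('n')(C) = Mul(Mul(-4, C), 0) = 0)
Mul(Mul(Function('D')(Function('Q')(-4)), Function('n')(s)), -8) = Mul(Mul(Mul(Rational(1, 6), -4), 0), -8) = Mul(Mul(Rational(-2, 3), 0), -8) = Mul(0, -8) = 0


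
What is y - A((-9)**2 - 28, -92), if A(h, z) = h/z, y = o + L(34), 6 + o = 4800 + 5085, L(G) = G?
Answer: 912049/92 ≈ 9913.6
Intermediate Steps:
o = 9879 (o = -6 + (4800 + 5085) = -6 + 9885 = 9879)
y = 9913 (y = 9879 + 34 = 9913)
y - A((-9)**2 - 28, -92) = 9913 - ((-9)**2 - 28)/(-92) = 9913 - (81 - 28)*(-1)/92 = 9913 - 53*(-1)/92 = 9913 - 1*(-53/92) = 9913 + 53/92 = 912049/92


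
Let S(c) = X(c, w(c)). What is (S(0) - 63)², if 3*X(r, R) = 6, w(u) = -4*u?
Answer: 3721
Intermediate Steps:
X(r, R) = 2 (X(r, R) = (⅓)*6 = 2)
S(c) = 2
(S(0) - 63)² = (2 - 63)² = (-61)² = 3721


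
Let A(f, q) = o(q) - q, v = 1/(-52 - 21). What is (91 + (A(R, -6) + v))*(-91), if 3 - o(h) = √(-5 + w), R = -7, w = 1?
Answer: -664209/73 + 182*I ≈ -9098.8 + 182.0*I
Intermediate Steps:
v = -1/73 (v = 1/(-73) = -1/73 ≈ -0.013699)
o(h) = 3 - 2*I (o(h) = 3 - √(-5 + 1) = 3 - √(-4) = 3 - 2*I)
A(f, q) = 3 - q - 2*I (A(f, q) = (3 - 2*I) - q = 3 - q - 2*I)
(91 + (A(R, -6) + v))*(-91) = (91 + ((3 - 1*(-6) - 2*I) - 1/73))*(-91) = (91 + ((3 + 6 - 2*I) - 1/73))*(-91) = (91 + ((9 - 2*I) - 1/73))*(-91) = (91 + (656/73 - 2*I))*(-91) = (7299/73 - 2*I)*(-91) = -664209/73 + 182*I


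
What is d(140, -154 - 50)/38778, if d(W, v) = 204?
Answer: 34/6463 ≈ 0.0052607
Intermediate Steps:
d(140, -154 - 50)/38778 = 204/38778 = 204*(1/38778) = 34/6463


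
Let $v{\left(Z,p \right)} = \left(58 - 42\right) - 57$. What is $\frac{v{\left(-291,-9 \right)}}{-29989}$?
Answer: $\frac{41}{29989} \approx 0.0013672$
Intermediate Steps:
$v{\left(Z,p \right)} = -41$ ($v{\left(Z,p \right)} = 16 - 57 = -41$)
$\frac{v{\left(-291,-9 \right)}}{-29989} = - \frac{41}{-29989} = \left(-41\right) \left(- \frac{1}{29989}\right) = \frac{41}{29989}$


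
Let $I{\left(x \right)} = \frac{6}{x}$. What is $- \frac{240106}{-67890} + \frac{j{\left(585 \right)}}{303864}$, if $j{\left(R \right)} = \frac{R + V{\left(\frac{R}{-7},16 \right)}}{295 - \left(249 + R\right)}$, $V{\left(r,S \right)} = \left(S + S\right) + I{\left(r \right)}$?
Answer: $\frac{255613579796381}{72274847004360} \approx 3.5367$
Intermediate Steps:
$V{\left(r,S \right)} = 2 S + \frac{6}{r}$ ($V{\left(r,S \right)} = \left(S + S\right) + \frac{6}{r} = 2 S + \frac{6}{r}$)
$j{\left(R \right)} = \frac{32 + R - \frac{42}{R}}{46 - R}$ ($j{\left(R \right)} = \frac{R + \left(2 \cdot 16 + \frac{6}{R \frac{1}{-7}}\right)}{295 - \left(249 + R\right)} = \frac{R + \left(32 + \frac{6}{R \left(- \frac{1}{7}\right)}\right)}{46 - R} = \frac{R + \left(32 + \frac{6}{\left(- \frac{1}{7}\right) R}\right)}{46 - R} = \frac{R + \left(32 + 6 \left(- \frac{7}{R}\right)\right)}{46 - R} = \frac{R + \left(32 - \frac{42}{R}\right)}{46 - R} = \frac{32 + R - \frac{42}{R}}{46 - R}$)
$- \frac{240106}{-67890} + \frac{j{\left(585 \right)}}{303864} = - \frac{240106}{-67890} + \frac{\frac{1}{585} \frac{1}{-46 + 585} \left(42 - 585 \left(32 + 585\right)\right)}{303864} = \left(-240106\right) \left(- \frac{1}{67890}\right) + \frac{42 - 585 \cdot 617}{585 \cdot 539} \cdot \frac{1}{303864} = \frac{120053}{33945} + \frac{1}{585} \cdot \frac{1}{539} \left(42 - 360945\right) \frac{1}{303864} = \frac{120053}{33945} + \frac{1}{585} \cdot \frac{1}{539} \left(-360903\right) \frac{1}{303864} = \frac{120053}{33945} - \frac{120301}{31937625720} = \frac{255613579796381}{72274847004360}$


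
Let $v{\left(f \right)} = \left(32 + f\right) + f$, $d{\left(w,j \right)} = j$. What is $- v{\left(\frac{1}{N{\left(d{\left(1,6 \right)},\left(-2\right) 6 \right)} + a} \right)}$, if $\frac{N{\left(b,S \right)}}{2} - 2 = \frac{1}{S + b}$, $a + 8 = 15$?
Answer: $- \frac{515}{16} \approx -32.188$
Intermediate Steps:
$a = 7$ ($a = -8 + 15 = 7$)
$N{\left(b,S \right)} = 4 + \frac{2}{S + b}$
$v{\left(f \right)} = 32 + 2 f$
$- v{\left(\frac{1}{N{\left(d{\left(1,6 \right)},\left(-2\right) 6 \right)} + a} \right)} = - (32 + \frac{2}{\frac{2 \left(1 + 2 \left(\left(-2\right) 6\right) + 2 \cdot 6\right)}{\left(-2\right) 6 + 6} + 7}) = - (32 + \frac{2}{\frac{2 \left(1 + 2 \left(-12\right) + 12\right)}{-12 + 6} + 7}) = - (32 + \frac{2}{\frac{2 \left(1 - 24 + 12\right)}{-6} + 7}) = - (32 + \frac{2}{2 \left(- \frac{1}{6}\right) \left(-11\right) + 7}) = - (32 + \frac{2}{\frac{11}{3} + 7}) = - (32 + \frac{2}{\frac{32}{3}}) = - (32 + 2 \cdot \frac{3}{32}) = - (32 + \frac{3}{16}) = \left(-1\right) \frac{515}{16} = - \frac{515}{16}$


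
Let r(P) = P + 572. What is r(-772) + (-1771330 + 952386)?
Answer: -819144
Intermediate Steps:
r(P) = 572 + P
r(-772) + (-1771330 + 952386) = (572 - 772) + (-1771330 + 952386) = -200 - 818944 = -819144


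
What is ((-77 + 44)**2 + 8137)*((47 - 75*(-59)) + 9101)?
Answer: 125224498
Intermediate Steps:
((-77 + 44)**2 + 8137)*((47 - 75*(-59)) + 9101) = ((-33)**2 + 8137)*((47 + 4425) + 9101) = (1089 + 8137)*(4472 + 9101) = 9226*13573 = 125224498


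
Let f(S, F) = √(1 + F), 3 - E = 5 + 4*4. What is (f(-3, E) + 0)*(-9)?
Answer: -9*I*√17 ≈ -37.108*I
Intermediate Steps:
E = -18 (E = 3 - (5 + 4*4) = 3 - (5 + 16) = 3 - 1*21 = 3 - 21 = -18)
(f(-3, E) + 0)*(-9) = (√(1 - 18) + 0)*(-9) = (√(-17) + 0)*(-9) = (I*√17 + 0)*(-9) = (I*√17)*(-9) = -9*I*√17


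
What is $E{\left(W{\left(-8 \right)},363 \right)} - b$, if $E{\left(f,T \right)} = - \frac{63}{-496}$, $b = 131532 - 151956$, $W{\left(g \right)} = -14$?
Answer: $\frac{10130367}{496} \approx 20424.0$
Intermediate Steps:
$b = -20424$ ($b = 131532 - 151956 = -20424$)
$E{\left(f,T \right)} = \frac{63}{496}$ ($E{\left(f,T \right)} = \left(-63\right) \left(- \frac{1}{496}\right) = \frac{63}{496}$)
$E{\left(W{\left(-8 \right)},363 \right)} - b = \frac{63}{496} - -20424 = \frac{63}{496} + 20424 = \frac{10130367}{496}$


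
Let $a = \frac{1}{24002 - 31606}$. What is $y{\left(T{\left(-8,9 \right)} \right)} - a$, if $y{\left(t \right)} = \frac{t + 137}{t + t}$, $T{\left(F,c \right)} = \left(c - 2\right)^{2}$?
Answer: $\frac{707221}{372596} \approx 1.8981$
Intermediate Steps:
$a = - \frac{1}{7604}$ ($a = \frac{1}{-7604} = - \frac{1}{7604} \approx -0.00013151$)
$T{\left(F,c \right)} = \left(-2 + c\right)^{2}$
$y{\left(t \right)} = \frac{137 + t}{2 t}$
$y{\left(T{\left(-8,9 \right)} \right)} - a = \frac{137 + \left(-2 + 9\right)^{2}}{2 \left(-2 + 9\right)^{2}} - - \frac{1}{7604} = \frac{137 + 7^{2}}{2 \cdot 7^{2}} + \frac{1}{7604} = \frac{137 + 49}{2 \cdot 49} + \frac{1}{7604} = \frac{1}{2} \cdot \frac{1}{49} \cdot 186 + \frac{1}{7604} = \frac{93}{49} + \frac{1}{7604} = \frac{707221}{372596}$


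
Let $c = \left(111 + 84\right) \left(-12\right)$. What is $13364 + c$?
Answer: $11024$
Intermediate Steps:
$c = -2340$ ($c = 195 \left(-12\right) = -2340$)
$13364 + c = 13364 - 2340 = 11024$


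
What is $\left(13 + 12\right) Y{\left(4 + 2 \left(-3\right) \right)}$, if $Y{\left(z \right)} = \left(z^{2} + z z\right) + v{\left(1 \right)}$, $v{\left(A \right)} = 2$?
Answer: $250$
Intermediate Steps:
$Y{\left(z \right)} = 2 + 2 z^{2}$ ($Y{\left(z \right)} = \left(z^{2} + z z\right) + 2 = \left(z^{2} + z^{2}\right) + 2 = 2 z^{2} + 2 = 2 + 2 z^{2}$)
$\left(13 + 12\right) Y{\left(4 + 2 \left(-3\right) \right)} = \left(13 + 12\right) \left(2 + 2 \left(4 + 2 \left(-3\right)\right)^{2}\right) = 25 \left(2 + 2 \left(4 - 6\right)^{2}\right) = 25 \left(2 + 2 \left(-2\right)^{2}\right) = 25 \left(2 + 2 \cdot 4\right) = 25 \left(2 + 8\right) = 25 \cdot 10 = 250$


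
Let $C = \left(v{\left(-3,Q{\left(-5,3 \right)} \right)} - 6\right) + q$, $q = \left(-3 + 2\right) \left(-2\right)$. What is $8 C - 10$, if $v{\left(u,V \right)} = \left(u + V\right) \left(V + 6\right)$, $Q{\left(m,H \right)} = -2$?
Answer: $-202$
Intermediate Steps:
$v{\left(u,V \right)} = \left(6 + V\right) \left(V + u\right)$ ($v{\left(u,V \right)} = \left(V + u\right) \left(6 + V\right) = \left(6 + V\right) \left(V + u\right)$)
$q = 2$ ($q = \left(-1\right) \left(-2\right) = 2$)
$C = -24$ ($C = \left(\left(\left(-2\right)^{2} + 6 \left(-2\right) + 6 \left(-3\right) - -6\right) - 6\right) + 2 = \left(\left(4 - 12 - 18 + 6\right) - 6\right) + 2 = \left(-20 - 6\right) + 2 = -26 + 2 = -24$)
$8 C - 10 = 8 \left(-24\right) - 10 = -192 - 10 = -202$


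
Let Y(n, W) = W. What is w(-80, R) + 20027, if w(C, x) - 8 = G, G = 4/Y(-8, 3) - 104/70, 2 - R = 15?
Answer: 2103659/105 ≈ 20035.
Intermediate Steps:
R = -13 (R = 2 - 1*15 = 2 - 15 = -13)
G = -16/105 (G = 4/3 - 104/70 = 4*(1/3) - 104*1/70 = 4/3 - 52/35 = -16/105 ≈ -0.15238)
w(C, x) = 824/105 (w(C, x) = 8 - 16/105 = 824/105)
w(-80, R) + 20027 = 824/105 + 20027 = 2103659/105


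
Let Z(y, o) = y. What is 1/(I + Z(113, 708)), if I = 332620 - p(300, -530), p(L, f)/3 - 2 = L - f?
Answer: 1/330237 ≈ 3.0281e-6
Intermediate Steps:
p(L, f) = 6 - 3*f + 3*L (p(L, f) = 6 + 3*(L - f) = 6 + (-3*f + 3*L) = 6 - 3*f + 3*L)
I = 330124 (I = 332620 - (6 - 3*(-530) + 3*300) = 332620 - (6 + 1590 + 900) = 332620 - 1*2496 = 332620 - 2496 = 330124)
1/(I + Z(113, 708)) = 1/(330124 + 113) = 1/330237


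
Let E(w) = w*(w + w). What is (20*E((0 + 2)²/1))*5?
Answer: 3200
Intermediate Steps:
E(w) = 2*w² (E(w) = w*(2*w) = 2*w²)
(20*E((0 + 2)²/1))*5 = (20*(2*((0 + 2)²/1)²))*5 = (20*(2*(2²*1)²))*5 = (20*(2*(4*1)²))*5 = (20*(2*4²))*5 = (20*(2*16))*5 = (20*32)*5 = 640*5 = 3200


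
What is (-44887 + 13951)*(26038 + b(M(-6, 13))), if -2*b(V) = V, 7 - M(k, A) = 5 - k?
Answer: -805573440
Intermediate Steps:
M(k, A) = 2 + k (M(k, A) = 7 - (5 - k) = 7 + (-5 + k) = 2 + k)
b(V) = -V/2
(-44887 + 13951)*(26038 + b(M(-6, 13))) = (-44887 + 13951)*(26038 - (2 - 6)/2) = -30936*(26038 - ½*(-4)) = -30936*(26038 + 2) = -30936*26040 = -805573440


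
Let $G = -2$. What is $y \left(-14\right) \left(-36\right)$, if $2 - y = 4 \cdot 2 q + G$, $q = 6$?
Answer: $-22176$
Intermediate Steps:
$y = -44$ ($y = 2 - \left(4 \cdot 2 \cdot 6 - 2\right) = 2 - \left(4 \cdot 12 - 2\right) = 2 - \left(48 - 2\right) = 2 - 46 = -44$)
$y \left(-14\right) \left(-36\right) = \left(-44\right) \left(-14\right) \left(-36\right) = 616 \left(-36\right) = -22176$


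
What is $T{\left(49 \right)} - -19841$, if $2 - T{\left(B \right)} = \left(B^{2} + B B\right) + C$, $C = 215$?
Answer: $14826$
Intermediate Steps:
$T{\left(B \right)} = -213 - 2 B^{2}$ ($T{\left(B \right)} = 2 - \left(\left(B^{2} + B B\right) + 215\right) = 2 - \left(\left(B^{2} + B^{2}\right) + 215\right) = 2 - \left(2 B^{2} + 215\right) = 2 - \left(215 + 2 B^{2}\right) = -213 - 2 B^{2}$)
$T{\left(49 \right)} - -19841 = \left(-213 - 2 \cdot 49^{2}\right) - -19841 = \left(-213 - 4802\right) + 19841 = -5015 + 19841 = 14826$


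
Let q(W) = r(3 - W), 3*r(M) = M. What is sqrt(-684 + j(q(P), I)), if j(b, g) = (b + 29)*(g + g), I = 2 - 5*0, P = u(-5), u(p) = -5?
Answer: 2*I*sqrt(1254)/3 ≈ 23.608*I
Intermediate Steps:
r(M) = M/3
P = -5
q(W) = 1 - W/3 (q(W) = (3 - W)/3 = 1 - W/3)
I = 2 (I = 2 + 0 = 2)
j(b, g) = 2*g*(29 + b) (j(b, g) = (29 + b)*(2*g) = 2*g*(29 + b))
sqrt(-684 + j(q(P), I)) = sqrt(-684 + 2*2*(29 + (1 - 1/3*(-5)))) = sqrt(-684 + 2*2*(29 + (1 + 5/3))) = sqrt(-684 + 2*2*(29 + 8/3)) = sqrt(-684 + 2*2*(95/3)) = sqrt(-684 + 380/3) = sqrt(-1672/3) = 2*I*sqrt(1254)/3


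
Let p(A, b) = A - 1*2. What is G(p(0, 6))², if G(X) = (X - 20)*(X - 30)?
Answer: 495616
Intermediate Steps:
p(A, b) = -2 + A (p(A, b) = A - 2 = -2 + A)
G(X) = (-30 + X)*(-20 + X) (G(X) = (-20 + X)*(-30 + X) = (-30 + X)*(-20 + X))
G(p(0, 6))² = (600 + (-2 + 0)² - 50*(-2 + 0))² = (600 + (-2)² - 50*(-2))² = (600 + 4 + 100)² = 704² = 495616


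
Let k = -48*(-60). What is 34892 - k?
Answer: 32012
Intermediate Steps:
k = 2880
34892 - k = 34892 - 1*2880 = 34892 - 2880 = 32012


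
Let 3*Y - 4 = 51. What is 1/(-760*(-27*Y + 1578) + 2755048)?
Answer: 1/1931968 ≈ 5.1761e-7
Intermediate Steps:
Y = 55/3 (Y = 4/3 + (⅓)*51 = 4/3 + 17 = 55/3 ≈ 18.333)
1/(-760*(-27*Y + 1578) + 2755048) = 1/(-760*(-27*55/3 + 1578) + 2755048) = 1/(-760*(-495 + 1578) + 2755048) = 1/(-760*1083 + 2755048) = 1/(-823080 + 2755048) = 1/1931968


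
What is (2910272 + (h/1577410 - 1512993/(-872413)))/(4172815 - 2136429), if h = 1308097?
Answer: 4004983043284785951/2802378683366147380 ≈ 1.4291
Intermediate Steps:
(2910272 + (h/1577410 - 1512993/(-872413)))/(4172815 - 2136429) = (2910272 + (1308097/1577410 - 1512993/(-872413)))/(4172815 - 2136429) = (2910272 + (1308097*(1/1577410) - 1512993*(-1/872413)))/2036386 = (2910272 + (1308097/1577410 + 1512993/872413))*(1/2036386) = (2910272 + 3527811116191/1376152990330)*(1/2036386) = (4004983043284785951/1376152990330)*(1/2036386) = 4004983043284785951/2802378683366147380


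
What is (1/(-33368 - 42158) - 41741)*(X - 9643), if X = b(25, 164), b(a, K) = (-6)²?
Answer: 30286363078569/75526 ≈ 4.0101e+8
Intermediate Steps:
b(a, K) = 36
X = 36
(1/(-33368 - 42158) - 41741)*(X - 9643) = (1/(-33368 - 42158) - 41741)*(36 - 9643) = (1/(-75526) - 41741)*(-9607) = (-1/75526 - 41741)*(-9607) = -3152530767/75526*(-9607) = 30286363078569/75526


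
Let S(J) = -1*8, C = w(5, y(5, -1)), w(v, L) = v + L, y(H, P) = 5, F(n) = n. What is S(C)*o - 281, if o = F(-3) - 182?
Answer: 1199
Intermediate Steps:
w(v, L) = L + v
C = 10 (C = 5 + 5 = 10)
S(J) = -8
o = -185 (o = -3 - 182 = -185)
S(C)*o - 281 = -8*(-185) - 281 = 1480 - 281 = 1199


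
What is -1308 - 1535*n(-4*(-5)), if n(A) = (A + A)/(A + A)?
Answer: -2843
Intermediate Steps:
n(A) = 1 (n(A) = (2*A)/((2*A)) = (2*A)*(1/(2*A)) = 1)
-1308 - 1535*n(-4*(-5)) = -1308 - 1535*1 = -1308 - 1535 = -2843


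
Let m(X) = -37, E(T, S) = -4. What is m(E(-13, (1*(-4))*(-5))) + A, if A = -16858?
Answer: -16895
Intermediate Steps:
m(E(-13, (1*(-4))*(-5))) + A = -37 - 16858 = -16895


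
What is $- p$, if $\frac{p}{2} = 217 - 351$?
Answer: $268$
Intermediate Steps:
$p = -268$ ($p = 2 \left(217 - 351\right) = 2 \left(-134\right) = -268$)
$- p = \left(-1\right) \left(-268\right) = 268$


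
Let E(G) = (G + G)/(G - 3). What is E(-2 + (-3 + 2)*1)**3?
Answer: 1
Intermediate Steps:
E(G) = 2*G/(-3 + G) (E(G) = (2*G)/(-3 + G) = 2*G/(-3 + G))
E(-2 + (-3 + 2)*1)**3 = (2*(-2 + (-3 + 2)*1)/(-3 + (-2 + (-3 + 2)*1)))**3 = (2*(-2 - 1*1)/(-3 + (-2 - 1*1)))**3 = (2*(-2 - 1)/(-3 + (-2 - 1)))**3 = (2*(-3)/(-3 - 3))**3 = (2*(-3)/(-6))**3 = (2*(-3)*(-1/6))**3 = 1**3 = 1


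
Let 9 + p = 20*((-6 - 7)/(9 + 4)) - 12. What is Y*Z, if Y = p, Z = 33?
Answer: -1353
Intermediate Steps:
p = -41 (p = -9 + (20*((-6 - 7)/(9 + 4)) - 12) = -9 + (20*(-13/13) - 12) = -9 + (20*(-13*1/13) - 12) = -9 + (20*(-1) - 12) = -9 + (-20 - 12) = -9 - 32 = -41)
Y = -41
Y*Z = -41*33 = -1353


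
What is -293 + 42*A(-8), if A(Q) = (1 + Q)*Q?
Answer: 2059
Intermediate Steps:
A(Q) = Q*(1 + Q)
-293 + 42*A(-8) = -293 + 42*(-8*(1 - 8)) = -293 + 42*(-8*(-7)) = -293 + 42*56 = -293 + 2352 = 2059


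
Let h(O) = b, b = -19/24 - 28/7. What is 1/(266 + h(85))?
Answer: 24/6269 ≈ 0.0038284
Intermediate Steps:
b = -115/24 (b = -19*1/24 - 28*⅐ = -19/24 - 4 = -115/24 ≈ -4.7917)
h(O) = -115/24
1/(266 + h(85)) = 1/(266 - 115/24) = 1/(6269/24) = 24/6269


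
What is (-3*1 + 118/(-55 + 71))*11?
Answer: 385/8 ≈ 48.125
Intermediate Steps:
(-3*1 + 118/(-55 + 71))*11 = (-3 + 118/16)*11 = (-3 + 118*(1/16))*11 = (-3 + 59/8)*11 = (35/8)*11 = 385/8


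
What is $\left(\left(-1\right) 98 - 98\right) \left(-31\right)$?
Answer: $6076$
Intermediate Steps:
$\left(\left(-1\right) 98 - 98\right) \left(-31\right) = \left(-98 - 98\right) \left(-31\right) = \left(-196\right) \left(-31\right) = 6076$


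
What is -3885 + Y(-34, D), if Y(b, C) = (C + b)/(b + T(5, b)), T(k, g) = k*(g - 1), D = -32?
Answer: -73809/19 ≈ -3884.7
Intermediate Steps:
T(k, g) = k*(-1 + g)
Y(b, C) = (C + b)/(-5 + 6*b) (Y(b, C) = (C + b)/(b + 5*(-1 + b)) = (C + b)/(b + (-5 + 5*b)) = (C + b)/(-5 + 6*b))
-3885 + Y(-34, D) = -3885 + (-32 - 34)/(-5 + 6*(-34)) = -3885 - 66/(-5 - 204) = -3885 - 66/(-209) = -3885 - 1/209*(-66) = -3885 + 6/19 = -73809/19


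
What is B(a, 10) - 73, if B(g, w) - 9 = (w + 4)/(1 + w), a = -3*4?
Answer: -690/11 ≈ -62.727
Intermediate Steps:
a = -12
B(g, w) = 9 + (4 + w)/(1 + w) (B(g, w) = 9 + (w + 4)/(1 + w) = 9 + (4 + w)/(1 + w))
B(a, 10) - 73 = (13 + 10*10)/(1 + 10) - 73 = (13 + 100)/11 - 73 = (1/11)*113 - 73 = 113/11 - 73 = -690/11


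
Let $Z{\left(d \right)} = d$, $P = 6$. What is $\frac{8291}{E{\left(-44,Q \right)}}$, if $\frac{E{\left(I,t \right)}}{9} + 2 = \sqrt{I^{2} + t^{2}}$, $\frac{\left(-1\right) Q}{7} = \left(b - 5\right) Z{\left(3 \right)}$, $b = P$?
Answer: $\frac{16582}{21357} + \frac{8291 \sqrt{2377}}{21357} \approx 19.703$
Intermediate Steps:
$b = 6$
$Q = -21$ ($Q = - 7 \left(6 - 5\right) 3 = - 7 \cdot 1 \cdot 3 = \left(-7\right) 3 = -21$)
$E{\left(I,t \right)} = -18 + 9 \sqrt{I^{2} + t^{2}}$
$\frac{8291}{E{\left(-44,Q \right)}} = \frac{8291}{-18 + 9 \sqrt{\left(-44\right)^{2} + \left(-21\right)^{2}}} = \frac{8291}{-18 + 9 \sqrt{1936 + 441}} = \frac{8291}{-18 + 9 \sqrt{2377}}$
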